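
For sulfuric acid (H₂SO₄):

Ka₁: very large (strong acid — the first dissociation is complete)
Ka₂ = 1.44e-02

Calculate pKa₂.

pKa₂ = -log(Ka₂) = -log(1.44e-02) = 1.84.

pK_{a2} = 1.84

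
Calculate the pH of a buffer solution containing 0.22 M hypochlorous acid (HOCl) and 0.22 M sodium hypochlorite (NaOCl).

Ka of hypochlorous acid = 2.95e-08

pKa = -log(2.95e-08) = 7.53. pH = pKa + log([A⁻]/[HA]) = 7.53 + log(0.22/0.22)

pH = 7.53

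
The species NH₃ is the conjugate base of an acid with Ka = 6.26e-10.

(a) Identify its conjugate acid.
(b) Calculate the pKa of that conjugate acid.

(a) The conjugate acid is formed by adding one H⁺ to NH₃, giving NH₄⁺. (b) pKa = -log(Ka) = -log(6.26e-10) = 9.20.

Conjugate acid: NH₄⁺; pK_a = 9.20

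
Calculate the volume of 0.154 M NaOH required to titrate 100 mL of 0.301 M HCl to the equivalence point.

At equivalence: moles acid = moles base. moles HCl = 0.301 × 100/1000 = 0.0301 mol. V_base = moles / 0.154 × 1000 = 195.5 mL.

V_{base} = 195.5 mL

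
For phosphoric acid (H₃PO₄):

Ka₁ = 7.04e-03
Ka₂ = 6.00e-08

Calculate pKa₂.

pKa₂ = -log(Ka₂) = -log(6.00e-08) = 7.22.

pK_{a2} = 7.22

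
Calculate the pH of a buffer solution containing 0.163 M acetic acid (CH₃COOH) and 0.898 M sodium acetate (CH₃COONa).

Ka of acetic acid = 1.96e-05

pKa = -log(1.96e-05) = 4.71. pH = pKa + log([A⁻]/[HA]) = 4.71 + log(0.898/0.163)

pH = 5.45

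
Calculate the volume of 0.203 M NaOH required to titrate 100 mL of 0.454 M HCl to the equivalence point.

At equivalence: moles acid = moles base. moles HCl = 0.454 × 100/1000 = 0.0454 mol. V_base = moles / 0.203 × 1000 = 223.6 mL.

V_{base} = 223.6 mL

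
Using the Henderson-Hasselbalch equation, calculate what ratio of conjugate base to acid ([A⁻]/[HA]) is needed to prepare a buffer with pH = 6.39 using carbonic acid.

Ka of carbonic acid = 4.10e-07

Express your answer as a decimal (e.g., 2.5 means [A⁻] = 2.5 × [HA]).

pKa = -log(4.10e-07) = 6.3872. pH = pKa + log([A⁻]/[HA]), so log([A⁻]/[HA]) = pH − pKa = 6.39 − 6.3872 = 0.0028. [A⁻]/[HA] = 10^(0.0028) = 1.01

[A⁻]/[HA] = 1.01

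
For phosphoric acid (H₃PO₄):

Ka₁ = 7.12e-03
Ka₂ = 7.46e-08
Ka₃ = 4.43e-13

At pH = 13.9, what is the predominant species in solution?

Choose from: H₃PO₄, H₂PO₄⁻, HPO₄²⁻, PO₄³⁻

pKa₁ = 2.15, pKa₂ = 7.13, pKa₃ = 12.35. For a polyprotic acid the predominant species crosses at each pKa: below pKa_n the protonated form dominates, above it the deprotonated form does. At pH = 13.9, the predominant species is PO₄³⁻.

PO₄³⁻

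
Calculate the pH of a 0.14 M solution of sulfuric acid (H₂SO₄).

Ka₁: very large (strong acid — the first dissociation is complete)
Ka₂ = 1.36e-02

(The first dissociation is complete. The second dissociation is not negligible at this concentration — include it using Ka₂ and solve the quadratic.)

First dissociation is complete: [H⁺]₀ = [HSO₄⁻]₀ = C = 0.14 M. Second dissociation HSO₄⁻ ⇌ H⁺ + SO₄²⁻: let x = [SO₄²⁻]. Ka₂ = (C + x)·x / (C − x) = 1.36e-02 → x² + (C + Ka₂)·x − Ka₂·C = 0 → x² + 0.15360·x − 1.904e-03 = 0. x = (−0.15360 + √(0.15360² + 4 × 1.904e-03)) / 2 = 1.1530e-02 M. [H⁺] = C + x = 0.14 + 1.1530e-02 = 1.5153e-01 M. pH = -log(1.5153e-01) = 0.82.

pH = 0.82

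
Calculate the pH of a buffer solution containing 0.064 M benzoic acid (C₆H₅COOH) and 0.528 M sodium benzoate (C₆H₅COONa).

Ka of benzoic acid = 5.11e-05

pKa = -log(5.11e-05) = 4.29. pH = pKa + log([A⁻]/[HA]) = 4.29 + log(0.528/0.064)

pH = 5.21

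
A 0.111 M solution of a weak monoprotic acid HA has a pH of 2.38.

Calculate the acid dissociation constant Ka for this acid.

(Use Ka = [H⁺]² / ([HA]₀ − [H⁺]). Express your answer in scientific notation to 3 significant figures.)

[H⁺] = 10^(−pH) = 10^(−2.38) = 4.169e-03 M. For HA ⇌ H⁺ + A⁻, Ka = [H⁺][A⁻]/[HA] = [H⁺]² / ([HA]₀ − [H⁺]) = (4.169e-03)² / (0.111 − 4.169e-03) = 1.63e-04.

K_a = 1.63e-04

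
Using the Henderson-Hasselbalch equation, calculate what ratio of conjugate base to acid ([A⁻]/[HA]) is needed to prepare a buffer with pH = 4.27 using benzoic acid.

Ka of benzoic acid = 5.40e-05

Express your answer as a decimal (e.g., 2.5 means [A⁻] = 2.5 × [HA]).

pKa = -log(5.40e-05) = 4.2676. pH = pKa + log([A⁻]/[HA]), so log([A⁻]/[HA]) = pH − pKa = 4.27 − 4.2676 = 0.0024. [A⁻]/[HA] = 10^(0.0024) = 1.01

[A⁻]/[HA] = 1.01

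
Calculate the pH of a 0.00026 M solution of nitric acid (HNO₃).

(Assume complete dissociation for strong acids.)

[H⁺] = 0.00026 M for strong acid. pH = -log[H⁺] = -log(0.00026)

pH = 3.59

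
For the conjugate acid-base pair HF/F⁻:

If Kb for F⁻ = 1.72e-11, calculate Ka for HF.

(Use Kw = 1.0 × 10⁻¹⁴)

For a conjugate pair Ka × Kb = Kw, so Ka = Kw/Kb = 1.0 × 10⁻¹⁴ / 1.72e-11 = 5.81e-04.

K_a = 5.81e-04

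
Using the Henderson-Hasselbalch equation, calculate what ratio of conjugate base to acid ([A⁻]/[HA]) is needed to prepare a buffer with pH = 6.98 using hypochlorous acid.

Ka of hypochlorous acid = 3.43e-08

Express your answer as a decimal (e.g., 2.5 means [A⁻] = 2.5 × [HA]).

pKa = -log(3.43e-08) = 7.4647. pH = pKa + log([A⁻]/[HA]), so log([A⁻]/[HA]) = pH − pKa = 6.98 − 7.4647 = -0.4847. [A⁻]/[HA] = 10^(-0.4847) = 0.328

[A⁻]/[HA] = 0.328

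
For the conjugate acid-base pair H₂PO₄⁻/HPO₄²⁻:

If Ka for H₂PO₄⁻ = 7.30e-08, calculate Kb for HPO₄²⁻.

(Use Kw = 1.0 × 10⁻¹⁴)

For a conjugate pair Ka × Kb = Kw, so Kb = Kw/Ka = 1.0 × 10⁻¹⁴ / 7.30e-08 = 1.37e-07.

K_b = 1.37e-07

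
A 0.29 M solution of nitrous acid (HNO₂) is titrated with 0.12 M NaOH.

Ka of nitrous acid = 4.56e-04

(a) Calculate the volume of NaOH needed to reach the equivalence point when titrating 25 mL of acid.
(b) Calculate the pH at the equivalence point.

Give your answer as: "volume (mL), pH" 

moles acid = 0.29 × 25/1000 = 0.00725 mol; V_base = moles/0.12 × 1000 = 60.4 mL. At equivalence only the conjugate base is present: [A⁻] = 0.00725/0.085 = 8.4878e-02 M. Kb = Kw/Ka = 2.19e-11; [OH⁻] = √(Kb × [A⁻]) = 1.3643e-06; pOH = 5.87; pH = 14 - pOH = 8.13.

V = 60.4 mL, pH = 8.13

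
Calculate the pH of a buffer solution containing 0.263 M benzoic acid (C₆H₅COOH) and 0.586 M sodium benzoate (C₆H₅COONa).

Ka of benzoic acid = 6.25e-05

pKa = -log(6.25e-05) = 4.20. pH = pKa + log([A⁻]/[HA]) = 4.20 + log(0.586/0.263)

pH = 4.55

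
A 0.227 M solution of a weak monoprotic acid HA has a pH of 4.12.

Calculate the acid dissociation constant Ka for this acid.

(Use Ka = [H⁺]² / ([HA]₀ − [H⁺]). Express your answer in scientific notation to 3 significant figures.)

[H⁺] = 10^(−pH) = 10^(−4.12) = 7.586e-05 M. For HA ⇌ H⁺ + A⁻, Ka = [H⁺][A⁻]/[HA] = [H⁺]² / ([HA]₀ − [H⁺]) = (7.586e-05)² / (0.227 − 7.586e-05) = 2.54e-08.

K_a = 2.54e-08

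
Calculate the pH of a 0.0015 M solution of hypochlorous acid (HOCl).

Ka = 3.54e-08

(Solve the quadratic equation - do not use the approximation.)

x² + Ka×x - Ka×C = 0. Using quadratic formula: [H⁺] = 7.2693e-06

pH = 5.14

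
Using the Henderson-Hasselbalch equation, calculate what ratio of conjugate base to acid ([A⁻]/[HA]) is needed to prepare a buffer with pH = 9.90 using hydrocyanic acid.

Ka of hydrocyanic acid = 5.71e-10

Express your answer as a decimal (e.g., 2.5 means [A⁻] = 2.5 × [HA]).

pKa = -log(5.71e-10) = 9.2434. pH = pKa + log([A⁻]/[HA]), so log([A⁻]/[HA]) = pH − pKa = 9.90 − 9.2434 = 0.6566. [A⁻]/[HA] = 10^(0.6566) = 4.54

[A⁻]/[HA] = 4.54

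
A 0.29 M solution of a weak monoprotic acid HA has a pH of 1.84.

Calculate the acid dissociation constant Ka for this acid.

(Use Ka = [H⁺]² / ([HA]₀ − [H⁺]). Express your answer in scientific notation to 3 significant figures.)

[H⁺] = 10^(−pH) = 10^(−1.84) = 1.445e-02 M. For HA ⇌ H⁺ + A⁻, Ka = [H⁺][A⁻]/[HA] = [H⁺]² / ([HA]₀ − [H⁺]) = (1.445e-02)² / (0.29 − 1.445e-02) = 7.58e-04.

K_a = 7.58e-04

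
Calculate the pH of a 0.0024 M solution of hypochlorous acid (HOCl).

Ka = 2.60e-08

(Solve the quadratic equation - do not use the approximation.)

x² + Ka×x - Ka×C = 0. Using quadratic formula: [H⁺] = 7.8864e-06

pH = 5.10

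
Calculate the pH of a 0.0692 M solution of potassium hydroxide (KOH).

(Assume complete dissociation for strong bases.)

[OH⁻] = 0.0692 M for strong base. pOH = -log[OH⁻] = 1.16, pH = 14 - pOH

pH = 12.84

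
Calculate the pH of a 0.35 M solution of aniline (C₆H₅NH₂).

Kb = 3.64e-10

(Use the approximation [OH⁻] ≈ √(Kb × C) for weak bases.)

[OH⁻] = √(Kb × C) = √(3.64e-10 × 0.35) = 1.1287e-05. pOH = 4.95, pH = 14 - pOH

pH = 9.05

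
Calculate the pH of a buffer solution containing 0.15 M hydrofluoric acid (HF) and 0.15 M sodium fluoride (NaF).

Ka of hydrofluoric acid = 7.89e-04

pKa = -log(7.89e-04) = 3.10. pH = pKa + log([A⁻]/[HA]) = 3.10 + log(0.15/0.15)

pH = 3.10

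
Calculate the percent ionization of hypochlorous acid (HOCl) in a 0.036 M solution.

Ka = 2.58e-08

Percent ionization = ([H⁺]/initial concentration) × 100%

Using Ka equilibrium: x² + Ka×x - Ka×C = 0. Solving: [H⁺] = 3.0463e-05. Percent = (3.0463e-05/0.036) × 100

Percent ionization = 0.0846%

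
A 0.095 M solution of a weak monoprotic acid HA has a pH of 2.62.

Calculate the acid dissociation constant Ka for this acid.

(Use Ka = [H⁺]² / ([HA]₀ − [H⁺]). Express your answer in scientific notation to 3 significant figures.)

[H⁺] = 10^(−pH) = 10^(−2.62) = 2.399e-03 M. For HA ⇌ H⁺ + A⁻, Ka = [H⁺][A⁻]/[HA] = [H⁺]² / ([HA]₀ − [H⁺]) = (2.399e-03)² / (0.095 − 2.399e-03) = 6.21e-05.

K_a = 6.21e-05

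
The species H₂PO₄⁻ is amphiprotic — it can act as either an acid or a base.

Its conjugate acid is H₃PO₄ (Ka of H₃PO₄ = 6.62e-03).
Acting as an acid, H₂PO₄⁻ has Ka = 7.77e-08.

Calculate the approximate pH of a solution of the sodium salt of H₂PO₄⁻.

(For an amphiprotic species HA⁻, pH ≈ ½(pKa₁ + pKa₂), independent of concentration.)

pKa₁ = -log(6.62e-03) = 2.18; pKa₂ = -log(7.77e-08) = 7.11. For an amphiprotic species, pH ≈ ½(pKa₁ + pKa₂) = ½(2.18 + 7.11) = 4.64.

pH = 4.64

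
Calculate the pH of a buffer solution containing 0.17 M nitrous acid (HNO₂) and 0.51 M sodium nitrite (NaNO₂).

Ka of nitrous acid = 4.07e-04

pKa = -log(4.07e-04) = 3.39. pH = pKa + log([A⁻]/[HA]) = 3.39 + log(0.51/0.17)

pH = 3.87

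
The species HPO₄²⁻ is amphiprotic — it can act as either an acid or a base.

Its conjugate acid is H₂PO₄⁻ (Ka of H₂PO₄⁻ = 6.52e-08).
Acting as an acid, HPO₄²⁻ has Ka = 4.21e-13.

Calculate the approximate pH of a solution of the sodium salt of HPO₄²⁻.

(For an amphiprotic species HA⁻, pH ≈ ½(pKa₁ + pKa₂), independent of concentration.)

pKa₁ = -log(6.52e-08) = 7.19; pKa₂ = -log(4.21e-13) = 12.38. For an amphiprotic species, pH ≈ ½(pKa₁ + pKa₂) = ½(7.19 + 12.38) = 9.78.

pH = 9.78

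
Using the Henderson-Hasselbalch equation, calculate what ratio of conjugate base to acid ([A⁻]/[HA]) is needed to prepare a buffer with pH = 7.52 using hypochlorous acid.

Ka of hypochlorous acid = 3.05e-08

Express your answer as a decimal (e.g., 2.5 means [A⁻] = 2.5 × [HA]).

pKa = -log(3.05e-08) = 7.5157. pH = pKa + log([A⁻]/[HA]), so log([A⁻]/[HA]) = pH − pKa = 7.52 − 7.5157 = 0.0043. [A⁻]/[HA] = 10^(0.0043) = 1.01

[A⁻]/[HA] = 1.01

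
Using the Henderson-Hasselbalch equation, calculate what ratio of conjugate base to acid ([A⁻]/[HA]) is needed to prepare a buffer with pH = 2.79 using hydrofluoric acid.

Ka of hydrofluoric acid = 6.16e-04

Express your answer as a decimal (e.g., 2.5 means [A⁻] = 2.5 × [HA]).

pKa = -log(6.16e-04) = 3.2104. pH = pKa + log([A⁻]/[HA]), so log([A⁻]/[HA]) = pH − pKa = 2.79 − 3.2104 = -0.4204. [A⁻]/[HA] = 10^(-0.4204) = 0.380

[A⁻]/[HA] = 0.380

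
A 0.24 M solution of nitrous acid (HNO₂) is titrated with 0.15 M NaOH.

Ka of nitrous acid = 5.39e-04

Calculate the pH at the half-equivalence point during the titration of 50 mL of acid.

At half-equivalence [HA] = [A⁻], so Henderson-Hasselbalch gives pH = pKa = -log(5.39e-04) = 3.27.

pH = pKa = 3.27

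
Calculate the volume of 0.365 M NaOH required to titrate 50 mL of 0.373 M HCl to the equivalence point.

At equivalence: moles acid = moles base. moles HCl = 0.373 × 50/1000 = 0.01865 mol. V_base = moles / 0.365 × 1000 = 51.1 mL.

V_{base} = 51.1 mL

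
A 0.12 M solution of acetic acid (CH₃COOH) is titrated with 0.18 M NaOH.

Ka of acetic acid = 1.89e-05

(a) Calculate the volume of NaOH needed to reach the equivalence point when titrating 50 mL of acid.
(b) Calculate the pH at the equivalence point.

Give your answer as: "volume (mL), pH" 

moles acid = 0.12 × 50/1000 = 0.006 mol; V_base = moles/0.18 × 1000 = 33.3 mL. At equivalence only the conjugate base is present: [A⁻] = 0.006/0.083 = 7.2000e-02 M. Kb = Kw/Ka = 5.29e-10; [OH⁻] = √(Kb × [A⁻]) = 6.1721e-06; pOH = 5.21; pH = 14 - pOH = 8.79.

V = 33.3 mL, pH = 8.79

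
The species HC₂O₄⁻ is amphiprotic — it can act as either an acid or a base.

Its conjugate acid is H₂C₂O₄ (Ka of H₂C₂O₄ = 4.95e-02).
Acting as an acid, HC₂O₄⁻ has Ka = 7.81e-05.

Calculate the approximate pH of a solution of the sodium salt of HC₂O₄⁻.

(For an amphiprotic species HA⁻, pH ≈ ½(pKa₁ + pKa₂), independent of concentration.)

pKa₁ = -log(4.95e-02) = 1.31; pKa₂ = -log(7.81e-05) = 4.11. For an amphiprotic species, pH ≈ ½(pKa₁ + pKa₂) = ½(1.31 + 4.11) = 2.71.

pH = 2.71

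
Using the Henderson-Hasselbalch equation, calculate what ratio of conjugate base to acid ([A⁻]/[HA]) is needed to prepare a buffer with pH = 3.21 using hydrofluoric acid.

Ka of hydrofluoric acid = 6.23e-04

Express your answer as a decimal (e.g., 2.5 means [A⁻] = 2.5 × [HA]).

pKa = -log(6.23e-04) = 3.2055. pH = pKa + log([A⁻]/[HA]), so log([A⁻]/[HA]) = pH − pKa = 3.21 − 3.2055 = 0.0045. [A⁻]/[HA] = 10^(0.0045) = 1.01

[A⁻]/[HA] = 1.01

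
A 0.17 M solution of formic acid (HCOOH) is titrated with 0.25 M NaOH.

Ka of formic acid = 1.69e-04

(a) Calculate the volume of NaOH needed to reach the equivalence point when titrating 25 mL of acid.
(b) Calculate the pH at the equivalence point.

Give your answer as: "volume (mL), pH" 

moles acid = 0.17 × 25/1000 = 0.00425 mol; V_base = moles/0.25 × 1000 = 17.0 mL. At equivalence only the conjugate base is present: [A⁻] = 0.00425/0.042 = 1.0119e-01 M. Kb = Kw/Ka = 5.92e-11; [OH⁻] = √(Kb × [A⁻]) = 2.4470e-06; pOH = 5.61; pH = 14 - pOH = 8.39.

V = 17.0 mL, pH = 8.39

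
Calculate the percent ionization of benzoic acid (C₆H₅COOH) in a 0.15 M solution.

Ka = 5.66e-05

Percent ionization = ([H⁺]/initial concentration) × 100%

Using Ka equilibrium: x² + Ka×x - Ka×C = 0. Solving: [H⁺] = 2.8856e-03. Percent = (2.8856e-03/0.15) × 100

Percent ionization = 1.92%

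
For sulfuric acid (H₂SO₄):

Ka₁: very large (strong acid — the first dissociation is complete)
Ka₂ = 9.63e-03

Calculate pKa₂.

pKa₂ = -log(Ka₂) = -log(9.63e-03) = 2.02.

pK_{a2} = 2.02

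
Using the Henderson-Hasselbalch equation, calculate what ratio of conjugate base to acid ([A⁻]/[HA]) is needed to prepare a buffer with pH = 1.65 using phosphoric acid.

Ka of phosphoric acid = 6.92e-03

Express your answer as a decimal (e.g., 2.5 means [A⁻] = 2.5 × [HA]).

pKa = -log(6.92e-03) = 2.1599. pH = pKa + log([A⁻]/[HA]), so log([A⁻]/[HA]) = pH − pKa = 1.65 − 2.1599 = -0.5099. [A⁻]/[HA] = 10^(-0.5099) = 0.309

[A⁻]/[HA] = 0.309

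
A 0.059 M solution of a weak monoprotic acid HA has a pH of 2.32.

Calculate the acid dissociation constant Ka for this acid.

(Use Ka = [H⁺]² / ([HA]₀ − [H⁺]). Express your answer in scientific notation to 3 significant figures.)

[H⁺] = 10^(−pH) = 10^(−2.32) = 4.786e-03 M. For HA ⇌ H⁺ + A⁻, Ka = [H⁺][A⁻]/[HA] = [H⁺]² / ([HA]₀ − [H⁺]) = (4.786e-03)² / (0.059 − 4.786e-03) = 4.23e-04.

K_a = 4.23e-04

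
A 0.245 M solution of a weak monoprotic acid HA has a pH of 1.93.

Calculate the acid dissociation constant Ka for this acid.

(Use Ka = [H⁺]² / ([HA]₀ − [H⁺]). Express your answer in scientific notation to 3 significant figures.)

[H⁺] = 10^(−pH) = 10^(−1.93) = 1.175e-02 M. For HA ⇌ H⁺ + A⁻, Ka = [H⁺][A⁻]/[HA] = [H⁺]² / ([HA]₀ − [H⁺]) = (1.175e-02)² / (0.245 − 1.175e-02) = 5.92e-04.

K_a = 5.92e-04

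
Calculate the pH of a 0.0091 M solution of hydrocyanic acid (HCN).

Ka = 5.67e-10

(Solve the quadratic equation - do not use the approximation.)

x² + Ka×x - Ka×C = 0. Using quadratic formula: [H⁺] = 2.2712e-06

pH = 5.64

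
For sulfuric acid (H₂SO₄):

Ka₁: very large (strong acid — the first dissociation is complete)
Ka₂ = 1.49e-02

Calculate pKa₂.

pKa₂ = -log(Ka₂) = -log(1.49e-02) = 1.83.

pK_{a2} = 1.83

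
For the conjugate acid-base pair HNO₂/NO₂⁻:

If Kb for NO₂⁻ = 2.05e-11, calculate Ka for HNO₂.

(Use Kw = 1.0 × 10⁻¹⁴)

For a conjugate pair Ka × Kb = Kw, so Ka = Kw/Kb = 1.0 × 10⁻¹⁴ / 2.05e-11 = 4.88e-04.

K_a = 4.88e-04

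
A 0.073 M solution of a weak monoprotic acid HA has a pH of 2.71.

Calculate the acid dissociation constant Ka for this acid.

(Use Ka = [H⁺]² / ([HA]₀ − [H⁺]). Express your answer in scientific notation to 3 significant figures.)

[H⁺] = 10^(−pH) = 10^(−2.71) = 1.950e-03 M. For HA ⇌ H⁺ + A⁻, Ka = [H⁺][A⁻]/[HA] = [H⁺]² / ([HA]₀ − [H⁺]) = (1.950e-03)² / (0.073 − 1.950e-03) = 5.35e-05.

K_a = 5.35e-05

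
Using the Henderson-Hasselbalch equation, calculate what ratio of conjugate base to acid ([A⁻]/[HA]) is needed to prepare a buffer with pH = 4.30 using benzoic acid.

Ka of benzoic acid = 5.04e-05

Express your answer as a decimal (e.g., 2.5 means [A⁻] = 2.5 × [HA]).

pKa = -log(5.04e-05) = 4.2976. pH = pKa + log([A⁻]/[HA]), so log([A⁻]/[HA]) = pH − pKa = 4.30 − 4.2976 = 0.0024. [A⁻]/[HA] = 10^(0.0024) = 1.01

[A⁻]/[HA] = 1.01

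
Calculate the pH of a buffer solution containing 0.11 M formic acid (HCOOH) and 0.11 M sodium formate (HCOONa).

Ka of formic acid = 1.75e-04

pKa = -log(1.75e-04) = 3.76. pH = pKa + log([A⁻]/[HA]) = 3.76 + log(0.11/0.11)

pH = 3.76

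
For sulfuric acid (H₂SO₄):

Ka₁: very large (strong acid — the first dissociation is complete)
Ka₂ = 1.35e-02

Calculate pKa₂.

pKa₂ = -log(Ka₂) = -log(1.35e-02) = 1.87.

pK_{a2} = 1.87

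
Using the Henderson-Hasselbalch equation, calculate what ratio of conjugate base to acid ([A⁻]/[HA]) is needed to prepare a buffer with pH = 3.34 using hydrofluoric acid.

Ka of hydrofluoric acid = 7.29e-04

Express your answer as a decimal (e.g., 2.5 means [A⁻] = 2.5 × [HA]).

pKa = -log(7.29e-04) = 3.1373. pH = pKa + log([A⁻]/[HA]), so log([A⁻]/[HA]) = pH − pKa = 3.34 − 3.1373 = 0.2027. [A⁻]/[HA] = 10^(0.2027) = 1.59

[A⁻]/[HA] = 1.59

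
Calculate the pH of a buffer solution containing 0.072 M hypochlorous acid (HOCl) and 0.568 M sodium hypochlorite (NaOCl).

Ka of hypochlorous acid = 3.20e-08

pKa = -log(3.20e-08) = 7.49. pH = pKa + log([A⁻]/[HA]) = 7.49 + log(0.568/0.072)

pH = 8.39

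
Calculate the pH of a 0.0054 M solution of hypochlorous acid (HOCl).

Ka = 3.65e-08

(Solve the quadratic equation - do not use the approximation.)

x² + Ka×x - Ka×C = 0. Using quadratic formula: [H⁺] = 1.4021e-05

pH = 4.85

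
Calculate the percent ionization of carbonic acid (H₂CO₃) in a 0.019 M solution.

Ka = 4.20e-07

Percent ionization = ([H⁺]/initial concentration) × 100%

Using Ka equilibrium: x² + Ka×x - Ka×C = 0. Solving: [H⁺] = 8.9121e-05. Percent = (8.9121e-05/0.019) × 100

Percent ionization = 0.469%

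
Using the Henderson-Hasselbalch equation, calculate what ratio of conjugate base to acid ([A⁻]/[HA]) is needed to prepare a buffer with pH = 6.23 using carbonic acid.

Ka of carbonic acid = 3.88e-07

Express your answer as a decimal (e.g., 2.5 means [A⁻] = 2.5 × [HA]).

pKa = -log(3.88e-07) = 6.4112. pH = pKa + log([A⁻]/[HA]), so log([A⁻]/[HA]) = pH − pKa = 6.23 − 6.4112 = -0.1812. [A⁻]/[HA] = 10^(-0.1812) = 0.659

[A⁻]/[HA] = 0.659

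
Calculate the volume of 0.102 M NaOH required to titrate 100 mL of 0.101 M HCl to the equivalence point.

At equivalence: moles acid = moles base. moles HCl = 0.101 × 100/1000 = 0.0101 mol. V_base = moles / 0.102 × 1000 = 99.0 mL.

V_{base} = 99.0 mL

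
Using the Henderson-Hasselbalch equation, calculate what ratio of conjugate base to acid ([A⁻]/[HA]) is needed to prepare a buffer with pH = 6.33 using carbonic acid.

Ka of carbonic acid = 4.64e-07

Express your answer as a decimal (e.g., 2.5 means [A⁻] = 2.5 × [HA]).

pKa = -log(4.64e-07) = 6.3335. pH = pKa + log([A⁻]/[HA]), so log([A⁻]/[HA]) = pH − pKa = 6.33 − 6.3335 = -0.0035. [A⁻]/[HA] = 10^(-0.0035) = 0.992

[A⁻]/[HA] = 0.992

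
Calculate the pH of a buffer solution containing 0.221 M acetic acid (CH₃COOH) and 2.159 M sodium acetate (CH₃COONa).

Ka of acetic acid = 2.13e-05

pKa = -log(2.13e-05) = 4.67. pH = pKa + log([A⁻]/[HA]) = 4.67 + log(2.159/0.221)

pH = 5.66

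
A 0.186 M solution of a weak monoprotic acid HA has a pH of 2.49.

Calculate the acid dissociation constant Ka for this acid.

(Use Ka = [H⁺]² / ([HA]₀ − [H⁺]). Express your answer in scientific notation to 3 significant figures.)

[H⁺] = 10^(−pH) = 10^(−2.49) = 3.236e-03 M. For HA ⇌ H⁺ + A⁻, Ka = [H⁺][A⁻]/[HA] = [H⁺]² / ([HA]₀ − [H⁺]) = (3.236e-03)² / (0.186 − 3.236e-03) = 5.73e-05.

K_a = 5.73e-05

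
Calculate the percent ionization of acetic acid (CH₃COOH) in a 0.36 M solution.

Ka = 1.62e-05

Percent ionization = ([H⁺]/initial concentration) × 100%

Using Ka equilibrium: x² + Ka×x - Ka×C = 0. Solving: [H⁺] = 2.4069e-03. Percent = (2.4069e-03/0.36) × 100

Percent ionization = 0.669%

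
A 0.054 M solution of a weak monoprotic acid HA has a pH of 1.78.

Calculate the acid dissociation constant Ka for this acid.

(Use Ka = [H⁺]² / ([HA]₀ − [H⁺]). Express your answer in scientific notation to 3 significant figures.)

[H⁺] = 10^(−pH) = 10^(−1.78) = 1.660e-02 M. For HA ⇌ H⁺ + A⁻, Ka = [H⁺][A⁻]/[HA] = [H⁺]² / ([HA]₀ − [H⁺]) = (1.660e-02)² / (0.054 − 1.660e-02) = 7.36e-03.

K_a = 7.36e-03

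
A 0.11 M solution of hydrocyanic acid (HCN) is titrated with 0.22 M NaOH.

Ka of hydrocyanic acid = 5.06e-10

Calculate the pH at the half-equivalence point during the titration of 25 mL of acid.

At half-equivalence [HA] = [A⁻], so Henderson-Hasselbalch gives pH = pKa = -log(5.06e-10) = 9.30.

pH = pKa = 9.30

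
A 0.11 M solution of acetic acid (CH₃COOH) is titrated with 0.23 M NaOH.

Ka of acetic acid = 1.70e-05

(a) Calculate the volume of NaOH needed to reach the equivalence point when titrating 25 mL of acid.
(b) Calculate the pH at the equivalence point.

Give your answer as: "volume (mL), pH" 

moles acid = 0.11 × 25/1000 = 0.00275 mol; V_base = moles/0.23 × 1000 = 12.0 mL. At equivalence only the conjugate base is present: [A⁻] = 0.00275/0.037 = 7.4412e-02 M. Kb = Kw/Ka = 5.88e-10; [OH⁻] = √(Kb × [A⁻]) = 6.6160e-06; pOH = 5.18; pH = 14 - pOH = 8.82.

V = 12.0 mL, pH = 8.82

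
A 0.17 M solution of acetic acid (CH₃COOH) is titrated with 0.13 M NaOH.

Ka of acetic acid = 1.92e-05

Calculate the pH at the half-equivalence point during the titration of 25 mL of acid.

At half-equivalence [HA] = [A⁻], so Henderson-Hasselbalch gives pH = pKa = -log(1.92e-05) = 4.72.

pH = pKa = 4.72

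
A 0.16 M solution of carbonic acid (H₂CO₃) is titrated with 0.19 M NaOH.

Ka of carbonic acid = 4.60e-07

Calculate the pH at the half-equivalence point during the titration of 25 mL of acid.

At half-equivalence [HA] = [A⁻], so Henderson-Hasselbalch gives pH = pKa = -log(4.60e-07) = 6.34.

pH = pKa = 6.34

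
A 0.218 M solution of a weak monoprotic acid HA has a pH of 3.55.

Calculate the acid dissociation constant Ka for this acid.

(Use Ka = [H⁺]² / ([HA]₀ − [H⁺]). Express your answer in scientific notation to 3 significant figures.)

[H⁺] = 10^(−pH) = 10^(−3.55) = 2.818e-04 M. For HA ⇌ H⁺ + A⁻, Ka = [H⁺][A⁻]/[HA] = [H⁺]² / ([HA]₀ − [H⁺]) = (2.818e-04)² / (0.218 − 2.818e-04) = 3.65e-07.

K_a = 3.65e-07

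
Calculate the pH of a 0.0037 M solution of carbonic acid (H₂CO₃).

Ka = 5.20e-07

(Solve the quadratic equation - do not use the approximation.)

x² + Ka×x - Ka×C = 0. Using quadratic formula: [H⁺] = 4.3604e-05

pH = 4.36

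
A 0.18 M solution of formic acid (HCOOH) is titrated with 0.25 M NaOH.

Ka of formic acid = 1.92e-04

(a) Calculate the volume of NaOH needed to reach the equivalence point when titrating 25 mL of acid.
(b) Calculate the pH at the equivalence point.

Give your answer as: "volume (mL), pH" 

moles acid = 0.18 × 25/1000 = 0.0045 mol; V_base = moles/0.25 × 1000 = 18.0 mL. At equivalence only the conjugate base is present: [A⁻] = 0.0045/0.043 = 1.0465e-01 M. Kb = Kw/Ka = 5.21e-11; [OH⁻] = √(Kb × [A⁻]) = 2.3346e-06; pOH = 5.63; pH = 14 - pOH = 8.37.

V = 18.0 mL, pH = 8.37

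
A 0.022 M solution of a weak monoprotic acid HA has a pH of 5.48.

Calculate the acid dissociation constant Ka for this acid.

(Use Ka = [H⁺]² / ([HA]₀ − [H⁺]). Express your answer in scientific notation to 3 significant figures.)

[H⁺] = 10^(−pH) = 10^(−5.48) = 3.311e-06 M. For HA ⇌ H⁺ + A⁻, Ka = [H⁺][A⁻]/[HA] = [H⁺]² / ([HA]₀ − [H⁺]) = (3.311e-06)² / (0.022 − 3.311e-06) = 4.98e-10.

K_a = 4.98e-10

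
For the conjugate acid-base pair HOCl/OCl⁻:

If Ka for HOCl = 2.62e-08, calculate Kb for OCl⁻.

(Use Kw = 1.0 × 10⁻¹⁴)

For a conjugate pair Ka × Kb = Kw, so Kb = Kw/Ka = 1.0 × 10⁻¹⁴ / 2.62e-08 = 3.82e-07.

K_b = 3.82e-07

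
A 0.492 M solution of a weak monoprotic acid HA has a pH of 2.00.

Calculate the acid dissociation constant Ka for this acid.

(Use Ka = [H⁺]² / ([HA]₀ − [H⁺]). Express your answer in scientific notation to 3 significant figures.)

[H⁺] = 10^(−pH) = 10^(−2.00) = 1.000e-02 M. For HA ⇌ H⁺ + A⁻, Ka = [H⁺][A⁻]/[HA] = [H⁺]² / ([HA]₀ − [H⁺]) = (1.000e-02)² / (0.492 − 1.000e-02) = 2.07e-04.

K_a = 2.07e-04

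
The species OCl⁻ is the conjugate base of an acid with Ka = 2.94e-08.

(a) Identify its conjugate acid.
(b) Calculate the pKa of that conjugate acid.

(a) The conjugate acid is formed by adding one H⁺ to OCl⁻, giving HOCl. (b) pKa = -log(Ka) = -log(2.94e-08) = 7.53.

Conjugate acid: HOCl; pK_a = 7.53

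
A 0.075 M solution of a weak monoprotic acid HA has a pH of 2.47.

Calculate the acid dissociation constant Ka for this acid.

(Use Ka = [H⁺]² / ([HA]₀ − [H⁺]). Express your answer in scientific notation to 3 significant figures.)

[H⁺] = 10^(−pH) = 10^(−2.47) = 3.388e-03 M. For HA ⇌ H⁺ + A⁻, Ka = [H⁺][A⁻]/[HA] = [H⁺]² / ([HA]₀ − [H⁺]) = (3.388e-03)² / (0.075 − 3.388e-03) = 1.60e-04.

K_a = 1.60e-04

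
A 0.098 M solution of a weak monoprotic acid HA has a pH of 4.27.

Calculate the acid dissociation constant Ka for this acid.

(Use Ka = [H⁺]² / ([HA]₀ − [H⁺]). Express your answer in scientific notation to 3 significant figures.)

[H⁺] = 10^(−pH) = 10^(−4.27) = 5.370e-05 M. For HA ⇌ H⁺ + A⁻, Ka = [H⁺][A⁻]/[HA] = [H⁺]² / ([HA]₀ − [H⁺]) = (5.370e-05)² / (0.098 − 5.370e-05) = 2.94e-08.

K_a = 2.94e-08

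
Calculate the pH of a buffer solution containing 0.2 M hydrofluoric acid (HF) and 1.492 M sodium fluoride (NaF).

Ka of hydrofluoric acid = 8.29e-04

pKa = -log(8.29e-04) = 3.08. pH = pKa + log([A⁻]/[HA]) = 3.08 + log(1.492/0.2)

pH = 3.95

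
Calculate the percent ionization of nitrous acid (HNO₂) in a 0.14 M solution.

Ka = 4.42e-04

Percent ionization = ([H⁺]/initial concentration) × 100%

Using Ka equilibrium: x² + Ka×x - Ka×C = 0. Solving: [H⁺] = 7.6485e-03. Percent = (7.6485e-03/0.14) × 100

Percent ionization = 5.46%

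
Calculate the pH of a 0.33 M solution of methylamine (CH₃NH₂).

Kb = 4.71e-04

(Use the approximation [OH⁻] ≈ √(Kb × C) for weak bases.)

[OH⁻] = √(Kb × C) = √(4.71e-04 × 0.33) = 1.2467e-02. pOH = 1.90, pH = 14 - pOH

pH = 12.10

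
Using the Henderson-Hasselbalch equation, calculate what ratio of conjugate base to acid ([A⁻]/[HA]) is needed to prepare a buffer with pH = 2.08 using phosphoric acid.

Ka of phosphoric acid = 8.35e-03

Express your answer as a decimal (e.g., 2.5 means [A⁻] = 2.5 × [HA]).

pKa = -log(8.35e-03) = 2.0783. pH = pKa + log([A⁻]/[HA]), so log([A⁻]/[HA]) = pH − pKa = 2.08 − 2.0783 = 0.0017. [A⁻]/[HA] = 10^(0.0017) = 1.00

[A⁻]/[HA] = 1.00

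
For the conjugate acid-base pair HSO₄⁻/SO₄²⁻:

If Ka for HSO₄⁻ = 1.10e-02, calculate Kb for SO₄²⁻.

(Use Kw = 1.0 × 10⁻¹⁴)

For a conjugate pair Ka × Kb = Kw, so Kb = Kw/Ka = 1.0 × 10⁻¹⁴ / 1.10e-02 = 9.09e-13.

K_b = 9.09e-13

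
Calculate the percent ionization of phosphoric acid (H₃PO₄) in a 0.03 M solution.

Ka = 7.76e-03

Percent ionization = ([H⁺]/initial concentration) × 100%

Using Ka equilibrium: x² + Ka×x - Ka×C = 0. Solving: [H⁺] = 1.1863e-02. Percent = (1.1863e-02/0.03) × 100

Percent ionization = 39.5%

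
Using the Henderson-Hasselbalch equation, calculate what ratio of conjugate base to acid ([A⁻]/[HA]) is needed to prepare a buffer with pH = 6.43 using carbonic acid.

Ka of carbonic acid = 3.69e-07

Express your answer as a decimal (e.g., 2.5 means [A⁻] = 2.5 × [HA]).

pKa = -log(3.69e-07) = 6.4330. pH = pKa + log([A⁻]/[HA]), so log([A⁻]/[HA]) = pH − pKa = 6.43 − 6.4330 = -0.0030. [A⁻]/[HA] = 10^(-0.0030) = 0.993

[A⁻]/[HA] = 0.993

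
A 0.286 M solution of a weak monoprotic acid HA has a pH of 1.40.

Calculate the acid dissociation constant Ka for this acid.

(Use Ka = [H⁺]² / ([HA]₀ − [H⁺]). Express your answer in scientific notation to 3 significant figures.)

[H⁺] = 10^(−pH) = 10^(−1.40) = 3.981e-02 M. For HA ⇌ H⁺ + A⁻, Ka = [H⁺][A⁻]/[HA] = [H⁺]² / ([HA]₀ − [H⁺]) = (3.981e-02)² / (0.286 − 3.981e-02) = 6.44e-03.

K_a = 6.44e-03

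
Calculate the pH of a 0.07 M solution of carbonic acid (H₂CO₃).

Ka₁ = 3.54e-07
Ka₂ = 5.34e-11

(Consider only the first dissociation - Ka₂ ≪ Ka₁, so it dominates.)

First dissociation dominates. From Ka₁ = [H⁺][HA⁻]/[H₂A], x² + Ka₁·x − Ka₁·C = 0 with C = 0.07 M and Ka₁ = 3.54e-07. Solving: [H⁺] = (−Ka₁ + √(Ka₁² + 4·Ka₁·C)) / 2 = 1.5724e-04 M. pH = -log(1.5724e-04) = 3.80.

pH = 3.80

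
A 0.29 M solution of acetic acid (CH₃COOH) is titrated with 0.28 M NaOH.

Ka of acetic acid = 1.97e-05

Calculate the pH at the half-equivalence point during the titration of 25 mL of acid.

At half-equivalence [HA] = [A⁻], so Henderson-Hasselbalch gives pH = pKa = -log(1.97e-05) = 4.71.

pH = pKa = 4.71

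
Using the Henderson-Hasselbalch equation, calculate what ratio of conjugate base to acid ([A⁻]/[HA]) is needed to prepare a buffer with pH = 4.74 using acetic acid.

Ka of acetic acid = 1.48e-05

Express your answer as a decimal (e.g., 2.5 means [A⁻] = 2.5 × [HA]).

pKa = -log(1.48e-05) = 4.8297. pH = pKa + log([A⁻]/[HA]), so log([A⁻]/[HA]) = pH − pKa = 4.74 − 4.8297 = -0.0897. [A⁻]/[HA] = 10^(-0.0897) = 0.813

[A⁻]/[HA] = 0.813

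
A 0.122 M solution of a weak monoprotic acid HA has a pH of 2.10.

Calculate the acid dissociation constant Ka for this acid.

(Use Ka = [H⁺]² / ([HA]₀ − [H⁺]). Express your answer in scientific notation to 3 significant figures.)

[H⁺] = 10^(−pH) = 10^(−2.10) = 7.943e-03 M. For HA ⇌ H⁺ + A⁻, Ka = [H⁺][A⁻]/[HA] = [H⁺]² / ([HA]₀ − [H⁺]) = (7.943e-03)² / (0.122 − 7.943e-03) = 5.53e-04.

K_a = 5.53e-04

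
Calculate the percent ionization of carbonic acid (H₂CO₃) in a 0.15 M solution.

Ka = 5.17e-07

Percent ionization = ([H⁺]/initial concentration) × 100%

Using Ka equilibrium: x² + Ka×x - Ka×C = 0. Solving: [H⁺] = 2.7822e-04. Percent = (2.7822e-04/0.15) × 100

Percent ionization = 0.185%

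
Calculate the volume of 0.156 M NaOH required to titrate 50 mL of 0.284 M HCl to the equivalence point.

At equivalence: moles acid = moles base. moles HCl = 0.284 × 50/1000 = 0.0142 mol. V_base = moles / 0.156 × 1000 = 91.0 mL.

V_{base} = 91.0 mL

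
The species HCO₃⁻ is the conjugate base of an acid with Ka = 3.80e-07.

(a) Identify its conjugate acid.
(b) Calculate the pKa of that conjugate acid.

(a) The conjugate acid is formed by adding one H⁺ to HCO₃⁻, giving H₂CO₃. (b) pKa = -log(Ka) = -log(3.80e-07) = 6.42.

Conjugate acid: H₂CO₃; pK_a = 6.42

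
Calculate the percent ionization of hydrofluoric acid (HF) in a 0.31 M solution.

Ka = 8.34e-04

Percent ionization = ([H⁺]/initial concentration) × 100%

Using Ka equilibrium: x² + Ka×x - Ka×C = 0. Solving: [H⁺] = 1.5668e-02. Percent = (1.5668e-02/0.31) × 100

Percent ionization = 5.05%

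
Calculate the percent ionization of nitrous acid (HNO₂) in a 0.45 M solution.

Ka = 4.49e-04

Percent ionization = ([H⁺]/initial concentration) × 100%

Using Ka equilibrium: x² + Ka×x - Ka×C = 0. Solving: [H⁺] = 1.3992e-02. Percent = (1.3992e-02/0.45) × 100

Percent ionization = 3.11%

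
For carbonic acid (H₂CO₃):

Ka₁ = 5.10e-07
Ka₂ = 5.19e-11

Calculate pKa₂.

pKa₂ = -log(Ka₂) = -log(5.19e-11) = 10.28.

pK_{a2} = 10.28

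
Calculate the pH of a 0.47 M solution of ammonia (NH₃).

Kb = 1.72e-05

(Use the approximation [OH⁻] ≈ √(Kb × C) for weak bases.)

[OH⁻] = √(Kb × C) = √(1.72e-05 × 0.47) = 2.8432e-03. pOH = 2.55, pH = 14 - pOH

pH = 11.45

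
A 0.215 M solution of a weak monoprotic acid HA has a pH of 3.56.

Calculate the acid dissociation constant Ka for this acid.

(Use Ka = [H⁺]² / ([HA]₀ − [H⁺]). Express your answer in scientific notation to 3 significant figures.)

[H⁺] = 10^(−pH) = 10^(−3.56) = 2.754e-04 M. For HA ⇌ H⁺ + A⁻, Ka = [H⁺][A⁻]/[HA] = [H⁺]² / ([HA]₀ − [H⁺]) = (2.754e-04)² / (0.215 − 2.754e-04) = 3.53e-07.

K_a = 3.53e-07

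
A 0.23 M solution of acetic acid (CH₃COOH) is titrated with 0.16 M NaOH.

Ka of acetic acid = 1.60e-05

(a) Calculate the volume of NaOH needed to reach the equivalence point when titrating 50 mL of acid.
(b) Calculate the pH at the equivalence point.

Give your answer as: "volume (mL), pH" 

moles acid = 0.23 × 50/1000 = 0.0115 mol; V_base = moles/0.16 × 1000 = 71.9 mL. At equivalence only the conjugate base is present: [A⁻] = 0.0115/0.122 = 9.4359e-02 M. Kb = Kw/Ka = 6.25e-10; [OH⁻] = √(Kb × [A⁻]) = 7.6795e-06; pOH = 5.11; pH = 14 - pOH = 8.89.

V = 71.9 mL, pH = 8.89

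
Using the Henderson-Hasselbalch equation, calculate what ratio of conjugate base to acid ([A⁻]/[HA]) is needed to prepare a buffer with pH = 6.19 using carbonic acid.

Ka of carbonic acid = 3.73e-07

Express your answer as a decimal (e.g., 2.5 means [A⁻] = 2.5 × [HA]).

pKa = -log(3.73e-07) = 6.4283. pH = pKa + log([A⁻]/[HA]), so log([A⁻]/[HA]) = pH − pKa = 6.19 − 6.4283 = -0.2383. [A⁻]/[HA] = 10^(-0.2383) = 0.578

[A⁻]/[HA] = 0.578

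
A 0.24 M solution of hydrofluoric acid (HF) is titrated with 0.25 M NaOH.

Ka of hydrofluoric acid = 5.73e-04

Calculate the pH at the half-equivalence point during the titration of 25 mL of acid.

At half-equivalence [HA] = [A⁻], so Henderson-Hasselbalch gives pH = pKa = -log(5.73e-04) = 3.24.

pH = pKa = 3.24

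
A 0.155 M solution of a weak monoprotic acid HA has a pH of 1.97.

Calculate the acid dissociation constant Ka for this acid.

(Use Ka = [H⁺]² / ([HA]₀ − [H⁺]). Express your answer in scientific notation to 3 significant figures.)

[H⁺] = 10^(−pH) = 10^(−1.97) = 1.072e-02 M. For HA ⇌ H⁺ + A⁻, Ka = [H⁺][A⁻]/[HA] = [H⁺]² / ([HA]₀ − [H⁺]) = (1.072e-02)² / (0.155 − 1.072e-02) = 7.96e-04.

K_a = 7.96e-04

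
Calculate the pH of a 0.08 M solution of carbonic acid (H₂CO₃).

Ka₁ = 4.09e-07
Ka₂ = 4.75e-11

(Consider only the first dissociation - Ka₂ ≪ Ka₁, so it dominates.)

First dissociation dominates. From Ka₁ = [H⁺][HA⁻]/[H₂A], x² + Ka₁·x − Ka₁·C = 0 with C = 0.08 M and Ka₁ = 4.09e-07. Solving: [H⁺] = (−Ka₁ + √(Ka₁² + 4·Ka₁·C)) / 2 = 1.8068e-04 M. pH = -log(1.8068e-04) = 3.74.

pH = 3.74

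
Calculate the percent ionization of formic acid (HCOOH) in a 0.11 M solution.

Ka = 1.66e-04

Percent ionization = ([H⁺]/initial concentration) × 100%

Using Ka equilibrium: x² + Ka×x - Ka×C = 0. Solving: [H⁺] = 4.1910e-03. Percent = (4.1910e-03/0.11) × 100

Percent ionization = 3.81%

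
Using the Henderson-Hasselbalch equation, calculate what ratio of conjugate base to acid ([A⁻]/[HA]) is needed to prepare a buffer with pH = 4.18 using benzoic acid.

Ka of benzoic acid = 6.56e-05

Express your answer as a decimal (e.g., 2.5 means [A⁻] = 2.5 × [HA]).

pKa = -log(6.56e-05) = 4.1831. pH = pKa + log([A⁻]/[HA]), so log([A⁻]/[HA]) = pH − pKa = 4.18 − 4.1831 = -0.0031. [A⁻]/[HA] = 10^(-0.0031) = 0.993

[A⁻]/[HA] = 0.993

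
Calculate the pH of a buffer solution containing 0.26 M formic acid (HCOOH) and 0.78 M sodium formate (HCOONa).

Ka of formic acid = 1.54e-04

pKa = -log(1.54e-04) = 3.81. pH = pKa + log([A⁻]/[HA]) = 3.81 + log(0.78/0.26)

pH = 4.29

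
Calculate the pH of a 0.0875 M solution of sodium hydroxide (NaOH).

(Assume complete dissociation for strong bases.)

[OH⁻] = 0.0875 M for strong base. pOH = -log[OH⁻] = 1.06, pH = 14 - pOH

pH = 12.94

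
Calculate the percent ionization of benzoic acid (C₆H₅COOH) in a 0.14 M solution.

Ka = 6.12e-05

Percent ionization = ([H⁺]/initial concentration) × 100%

Using Ka equilibrium: x² + Ka×x - Ka×C = 0. Solving: [H⁺] = 2.8967e-03. Percent = (2.8967e-03/0.14) × 100

Percent ionization = 2.07%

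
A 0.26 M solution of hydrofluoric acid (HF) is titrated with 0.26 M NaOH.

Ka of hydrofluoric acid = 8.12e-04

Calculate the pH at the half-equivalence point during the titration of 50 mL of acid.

At half-equivalence [HA] = [A⁻], so Henderson-Hasselbalch gives pH = pKa = -log(8.12e-04) = 3.09.

pH = pKa = 3.09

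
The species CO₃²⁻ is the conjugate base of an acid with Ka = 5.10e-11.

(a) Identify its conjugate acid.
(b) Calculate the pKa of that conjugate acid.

(a) The conjugate acid is formed by adding one H⁺ to CO₃²⁻, giving HCO₃⁻. (b) pKa = -log(Ka) = -log(5.10e-11) = 10.29.

Conjugate acid: HCO₃⁻; pK_a = 10.29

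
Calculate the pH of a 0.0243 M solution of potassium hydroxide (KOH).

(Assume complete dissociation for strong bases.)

[OH⁻] = 0.0243 M for strong base. pOH = -log[OH⁻] = 1.61, pH = 14 - pOH

pH = 12.39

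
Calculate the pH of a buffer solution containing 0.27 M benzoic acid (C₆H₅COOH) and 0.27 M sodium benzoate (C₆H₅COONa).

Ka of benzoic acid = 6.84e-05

pKa = -log(6.84e-05) = 4.16. pH = pKa + log([A⁻]/[HA]) = 4.16 + log(0.27/0.27)

pH = 4.16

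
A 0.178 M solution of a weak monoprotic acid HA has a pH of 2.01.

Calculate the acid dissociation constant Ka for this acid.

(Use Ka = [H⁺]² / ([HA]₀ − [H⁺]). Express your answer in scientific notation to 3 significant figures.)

[H⁺] = 10^(−pH) = 10^(−2.01) = 9.772e-03 M. For HA ⇌ H⁺ + A⁻, Ka = [H⁺][A⁻]/[HA] = [H⁺]² / ([HA]₀ − [H⁺]) = (9.772e-03)² / (0.178 − 9.772e-03) = 5.68e-04.

K_a = 5.68e-04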